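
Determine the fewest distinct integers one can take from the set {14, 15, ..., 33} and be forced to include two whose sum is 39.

A set avoiding the sum 39 can contain at most one of each pair {x, 39−x}, plus the 8 elements whose complement lies outside the range.
The integers 20, …, 33 (14 of them) are such a set: any two sum to at least 20+21 = 41 > 39.
By pigeonhole, any 15th integer completes one of the 6 pairs, so 15 choices force a sum of 39.

15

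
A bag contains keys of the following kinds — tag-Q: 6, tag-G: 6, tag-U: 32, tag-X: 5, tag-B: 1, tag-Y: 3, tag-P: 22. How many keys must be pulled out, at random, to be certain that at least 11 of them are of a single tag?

Pigeonhole: put each drawn key into a box by tag. The largest draw with every box below 11 takes min(count, 10) from each tag; tags with fewer than 10 contribute all they have.
Σ min(cᵢ, 10) = 6 + 6 + 10 + 5 + 1 + 3 + 10 = 41.
Draw number 41 + 1 = 42 must push one box to 11.

42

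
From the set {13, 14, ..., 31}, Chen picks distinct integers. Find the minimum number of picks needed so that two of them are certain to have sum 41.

12

A set avoiding the sum 41 can contain at most one of each pair {x, 41−x}, plus the 3 elements whose complement lies outside the range.
The integers 21, …, 31 (11 of them) are such a set: any two sum to at least 21+22 = 43 > 41.
Pigeonhole: any 12th integer completes one of the 8 pairs, so 12 choices force a sum of 41.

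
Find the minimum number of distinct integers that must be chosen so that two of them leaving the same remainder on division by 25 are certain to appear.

26

By the pigeonhole principle, the 25 residue classes mod 25 are the pigeonholes.
With 25 integers one could put 1 in each residue class and have no class reach 2.
The 26th integer pushes some class to 2, so 25·1 + 1 = 26.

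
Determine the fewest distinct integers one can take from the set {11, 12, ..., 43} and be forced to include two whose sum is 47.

21

A set avoiding the sum 47 can contain at most one of each pair {x, 47−x}, plus the 7 elements whose complement lies outside the range.
The integers 24, …, 43 (20 of them) are such a set: any two sum to at least 24+25 = 49 > 47.
By the pigeonhole principle, any 21st integer completes one of the 13 pairs, so 21 choices force a sum of 47.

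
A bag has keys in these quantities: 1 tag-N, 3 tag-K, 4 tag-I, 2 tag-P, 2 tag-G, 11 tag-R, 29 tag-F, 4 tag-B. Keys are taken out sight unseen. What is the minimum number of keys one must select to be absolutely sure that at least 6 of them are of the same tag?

27

An adversary could hand out at most 5 keys per tag (6 tags run out sooner): 1 + 3 + 4 + 2 + 2 + 5 + 5 + 4 = 26 keys and still no tag has 6.
By the pigeonhole principle, one more key lands in a tag already at 5, so 27 draws are enough and 26 are not.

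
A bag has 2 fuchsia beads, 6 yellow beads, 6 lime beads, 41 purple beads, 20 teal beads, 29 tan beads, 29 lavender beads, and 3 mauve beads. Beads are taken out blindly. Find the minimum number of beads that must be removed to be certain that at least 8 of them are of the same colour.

46

An adversary could hand out at most 7 beads per colour (4 colours run out sooner): 2 + 6 + 6 + 7 + 7 + 7 + 7 + 3 = 45 beads and still no colour has 8.
One more bead lands in a colour already at 7, so 46 draws are enough and 45 are not.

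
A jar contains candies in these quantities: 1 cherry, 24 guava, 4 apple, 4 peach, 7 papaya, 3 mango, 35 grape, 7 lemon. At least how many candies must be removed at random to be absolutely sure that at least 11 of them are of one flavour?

By pigeonhole, the 8 flavours are the holes; the candies drawn are the pigeons.
To avoid 11 of any one flavour, the worst case takes at most 10 of each flavour, or every candy of a flavour that has fewer than 10.
That gives 1 + 10 + 4 + 4 + 7 + 3 + 10 + 7 = 46 candies with no flavour reaching 11.
The next candy forces some flavour to 11, so 46 + 1 = 47.

47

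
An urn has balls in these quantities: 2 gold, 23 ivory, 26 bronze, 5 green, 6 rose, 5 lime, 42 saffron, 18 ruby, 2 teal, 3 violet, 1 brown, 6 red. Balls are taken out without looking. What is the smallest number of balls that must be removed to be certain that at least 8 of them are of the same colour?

By pigeonhole, put each drawn ball into a box by colour. The largest draw with every box below 8 takes min(count, 7) from each colour; colours with fewer than 7 contribute all they have.
Σ min(cᵢ, 7) = 2 + 7 + 7 + 5 + 6 + 5 + 7 + 7 + 2 + 3 + 1 + 6 = 58.
Draw number 58 + 1 = 59 must push one box to 8.

59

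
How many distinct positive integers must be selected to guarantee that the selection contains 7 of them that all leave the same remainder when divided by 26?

157

By pigeonhole, the 26 residue classes mod 26 are the pigeonholes.
With 156 integers one could put 6 in each residue class and have no class reach 7.
The 157th integer pushes some class to 7, so 26·6 + 1 = 157.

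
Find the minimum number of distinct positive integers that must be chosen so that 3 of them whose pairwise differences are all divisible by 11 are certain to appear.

23

Integers whose pairwise differences are multiples of 11 are exactly those sharing a remainder mod 11. The 11 residue classes mod 11 are the pigeonholes.
With 22 integers one could put 2 in each residue class and have no class reach 3.
The 23rd integer pushes some class to 3, so 11·2 + 1 = 23.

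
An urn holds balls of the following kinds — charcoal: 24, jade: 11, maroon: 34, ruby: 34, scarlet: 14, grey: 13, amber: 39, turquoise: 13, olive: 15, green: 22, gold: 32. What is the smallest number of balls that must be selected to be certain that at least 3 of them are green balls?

232

In the worst case for collecting green balls, every non-green ball comes out first.
There are 24 + 11 + 34 + 34 + 14 + 13 + 39 + 13 + 15 + 32 = 229 non-green balls altogether.
After those, each further ball must be green, so 229 + 3 = 232 draws guarantee 3 green balls.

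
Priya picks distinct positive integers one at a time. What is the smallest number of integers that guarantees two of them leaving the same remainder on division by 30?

The 30 residue classes mod 30 are the pigeonholes.
With 30 integers one could put 1 in each residue class and have no class reach 2.
The 31st integer pushes some class to 2, so 30·1 + 1 = 31.

31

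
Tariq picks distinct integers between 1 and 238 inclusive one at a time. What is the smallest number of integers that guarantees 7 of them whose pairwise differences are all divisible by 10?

Integers whose pairwise differences are multiples of 10 are exactly those sharing a remainder mod 10. By the pigeonhole principle, the 10 residue classes mod 10 are the pigeonholes.
With 60 integers one could put 6 in each residue class and have no class reach 7.
The 61st integer pushes some class to 7, so 10·6 + 1 = 61.

61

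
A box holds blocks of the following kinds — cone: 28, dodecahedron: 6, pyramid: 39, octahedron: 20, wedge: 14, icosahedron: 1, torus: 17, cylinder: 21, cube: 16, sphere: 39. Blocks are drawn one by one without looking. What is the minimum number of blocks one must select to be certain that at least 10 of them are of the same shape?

An adversary could hand out at most 9 blocks per shape (dodecahedron, icosahedron run out sooner): 9 + 6 + 9 + 9 + 9 + 1 + 9 + 9 + 9 + 9 = 79 blocks and still no shape has 10.
One more block lands in a shape already at 9, so 80 draws are enough and 79 are not.

80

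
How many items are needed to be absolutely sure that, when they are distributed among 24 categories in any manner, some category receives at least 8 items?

With 168 items one could put exactly 7 in each of the 24 categories, and no category would reach 8.
One more item must land in a category that already has 7, giving it 8.
So 24 × 7 + 1 = 169 items are required.

169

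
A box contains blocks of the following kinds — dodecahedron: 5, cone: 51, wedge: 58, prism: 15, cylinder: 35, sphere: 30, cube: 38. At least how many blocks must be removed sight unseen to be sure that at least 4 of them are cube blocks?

In the worst case for collecting cube blocks, every non-cube block comes out first.
There are 5 + 51 + 58 + 15 + 35 + 30 = 194 non-cube blocks altogether.
After those, each further block must be cube, so 194 + 4 = 198 draws guarantee 4 cube blocks.

198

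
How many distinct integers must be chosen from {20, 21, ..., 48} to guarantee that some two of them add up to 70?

Two chosen integers sum to 70 exactly when both halves of some pair {x, 70−x} with 22 ≤ x ≤ 70−x ≤ 48 are chosen — 13 such pairs.
The remaining 3 elements (those with no distinct partner in range) can never complete a 70-sum, so the worst case takes all of them and one from each pair: 3 + 13 = 16.
The 17th integer has to be the second member of some pair, so 16 + 1 = 17.

17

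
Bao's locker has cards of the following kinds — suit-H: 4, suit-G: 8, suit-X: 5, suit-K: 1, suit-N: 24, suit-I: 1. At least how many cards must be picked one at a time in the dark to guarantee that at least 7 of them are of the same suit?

24

An adversary could hand out at most 6 cards per suit (4 suits run out sooner): 4 + 6 + 5 + 1 + 6 + 1 = 23 cards and still no suit has 7.
Pigeonhole: one more card lands in a suit already at 6, so 24 draws are enough and 23 are not.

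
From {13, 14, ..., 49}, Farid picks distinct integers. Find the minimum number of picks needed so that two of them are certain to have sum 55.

Group the elements by complementary pair {x, 55−x}: {13,42}, {14,41}, {15,40}, …, giving 15 two-element pairs and 7 integers whose partner 55−x falls outside [13,49].
By pigeonhole, treating each of those 22 groups as a pigeonhole, one can pick one integer per group — 22 integers — with no two summing to 55.
The 23rd integer lands in an occupied pair, forcing a sum of 55.

23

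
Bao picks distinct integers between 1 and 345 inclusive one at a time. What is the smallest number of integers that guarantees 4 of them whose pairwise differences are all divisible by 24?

73

Integers whose pairwise differences are multiples of 24 are exactly those sharing a remainder mod 24. By the pigeonhole principle, the 24 residue classes mod 24 are the pigeonholes.
With 72 integers one could put 3 in each residue class and have no class reach 4.
The 73rd integer pushes some class to 4, so 24·3 + 1 = 73.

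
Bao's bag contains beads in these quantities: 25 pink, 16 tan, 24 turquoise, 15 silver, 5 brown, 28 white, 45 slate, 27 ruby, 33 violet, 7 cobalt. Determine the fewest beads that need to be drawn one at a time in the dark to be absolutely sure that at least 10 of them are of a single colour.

Put each drawn bead into a box by colour. The largest draw with every box below 10 takes min(count, 9) from each colour; colours with fewer than 9 contribute all they have.
Σ min(cᵢ, 9) = 9 + 9 + 9 + 9 + 5 + 9 + 9 + 9 + 9 + 7 = 84.
Draw number 84 + 1 = 85 must push one box to 10.

85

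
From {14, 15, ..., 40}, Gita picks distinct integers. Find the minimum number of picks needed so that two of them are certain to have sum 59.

Group the elements by complementary pair {x, 59−x}: {19,40}, {20,39}, {21,38}, …, giving 11 two-element pairs and 5 integers whose partner 59−x falls outside [14,40].
Treating each of those 16 groups as a pigeonhole, one can pick one integer per group — 16 integers — with no two summing to 59.
The 17th integer lands in an occupied pair, forcing a sum of 59.

17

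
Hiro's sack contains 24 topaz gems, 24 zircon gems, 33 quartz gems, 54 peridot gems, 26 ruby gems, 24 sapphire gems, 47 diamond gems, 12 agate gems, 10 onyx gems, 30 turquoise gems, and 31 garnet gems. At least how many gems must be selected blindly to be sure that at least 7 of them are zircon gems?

In the worst case for collecting zircon gems, every non-zircon gem comes out first.
There are 24 + 33 + 54 + 26 + 24 + 47 + 12 + 10 + 30 + 31 = 291 non-zircon gems altogether.
After those, each further gem must be zircon, so 291 + 7 = 298 draws guarantee 7 zircon gems.

298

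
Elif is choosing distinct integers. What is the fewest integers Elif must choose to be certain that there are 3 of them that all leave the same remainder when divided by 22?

By the pigeonhole principle, the 22 residue classes mod 22 are the pigeonholes.
With 44 integers one could put 2 in each residue class and have no class reach 3.
The 45th integer pushes some class to 3, so 22·2 + 1 = 45.

45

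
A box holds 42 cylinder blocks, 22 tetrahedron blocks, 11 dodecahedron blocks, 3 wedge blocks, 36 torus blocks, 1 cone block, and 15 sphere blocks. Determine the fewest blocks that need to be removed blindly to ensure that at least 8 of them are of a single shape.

40

An adversary could hand out at most 7 blocks per shape (wedge, cone run out sooner): 7 + 7 + 7 + 3 + 7 + 1 + 7 = 39 blocks and still no shape has 8.
By the pigeonhole principle, one more block lands in a shape already at 7, so 40 draws are enough and 39 are not.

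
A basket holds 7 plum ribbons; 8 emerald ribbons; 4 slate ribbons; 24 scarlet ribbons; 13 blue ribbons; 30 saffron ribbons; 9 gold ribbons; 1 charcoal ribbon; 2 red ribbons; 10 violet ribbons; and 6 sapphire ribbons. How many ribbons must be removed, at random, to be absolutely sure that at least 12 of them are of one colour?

An adversary could hand out at most 11 ribbons per colour (8 colours run out sooner): 7 + 8 + 4 + 11 + 11 + 11 + 9 + 1 + 2 + 10 + 6 = 80 ribbons and still no colour has 12.
By pigeonhole, one more ribbon lands in a colour already at 11, so 81 draws are enough and 80 are not.

81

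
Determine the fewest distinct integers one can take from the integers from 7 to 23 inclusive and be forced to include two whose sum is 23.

A set avoiding the sum 23 can contain at most one of each pair {x, 23−x}, plus the 7 elements whose complement lies outside the range.
The integers 12, …, 23 (12 of them) are such a set: any two sum to at least 12+13 = 25 > 23.
Pigeonhole: any 13th integer completes one of the 5 pairs, so 13 choices force a sum of 23.

13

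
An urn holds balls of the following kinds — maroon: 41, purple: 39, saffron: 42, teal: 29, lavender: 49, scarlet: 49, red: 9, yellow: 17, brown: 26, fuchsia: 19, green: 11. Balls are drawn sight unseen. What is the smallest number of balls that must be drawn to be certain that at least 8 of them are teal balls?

In the worst case for collecting teal balls, every non-teal ball comes out first.
There are 41 + 39 + 42 + 49 + 49 + 9 + 17 + 26 + 19 + 11 = 302 non-teal balls altogether.
After those, each further ball must be teal, so 302 + 8 = 310 draws guarantee 8 teal balls.

310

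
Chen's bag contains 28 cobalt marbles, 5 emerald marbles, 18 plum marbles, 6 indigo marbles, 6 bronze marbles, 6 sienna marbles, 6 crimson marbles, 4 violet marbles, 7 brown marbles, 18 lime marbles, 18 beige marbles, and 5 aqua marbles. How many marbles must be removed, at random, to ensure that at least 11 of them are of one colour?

86

An adversary could hand out at most 10 marbles per colour (8 colours run out sooner): 10 + 5 + 10 + 6 + 6 + 6 + 6 + 4 + 7 + 10 + 10 + 5 = 85 marbles and still no colour has 11.
One more marble lands in a colour already at 10, so 86 draws are enough and 85 are not.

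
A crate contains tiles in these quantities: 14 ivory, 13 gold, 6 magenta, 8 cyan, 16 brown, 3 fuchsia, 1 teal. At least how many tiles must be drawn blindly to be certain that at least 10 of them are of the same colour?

46

Pigeonhole: put each drawn tile into a box by colour. The largest draw with every box below 10 takes min(count, 9) from each colour; colours with fewer than 9 contribute all they have.
Σ min(cᵢ, 9) = 9 + 9 + 6 + 8 + 9 + 3 + 1 = 45.
Draw number 45 + 1 = 46 must push one box to 10.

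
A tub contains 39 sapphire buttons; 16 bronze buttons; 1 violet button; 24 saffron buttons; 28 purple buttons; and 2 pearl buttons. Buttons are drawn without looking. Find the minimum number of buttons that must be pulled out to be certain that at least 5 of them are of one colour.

The 6 colours are the holes; the buttons drawn are the pigeons.
To avoid 5 of any one colour, the worst case takes at most 4 of each colour, or every button of a colour that has fewer than 4.
That gives 4 + 4 + 1 + 4 + 4 + 2 = 19 buttons with no colour reaching 5.
The next button forces some colour to 5, so 19 + 1 = 20.

20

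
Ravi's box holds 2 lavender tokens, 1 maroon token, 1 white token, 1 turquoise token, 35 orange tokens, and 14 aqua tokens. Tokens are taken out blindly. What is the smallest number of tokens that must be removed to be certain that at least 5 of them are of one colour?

14

An adversary could hand out at most 4 tokens per colour (4 colours run out sooner): 2 + 1 + 1 + 1 + 4 + 4 = 13 tokens and still no colour has 5.
Pigeonhole: one more token lands in a colour already at 4, so 14 draws are enough and 13 are not.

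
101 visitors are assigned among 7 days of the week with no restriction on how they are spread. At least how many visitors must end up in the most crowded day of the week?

Pigeonhole: the 7 days of the week are the holes and the 101 visitors are the pigeons.
If every day of the week held at most 14 visitors, the total would be at most 7 × 14 = 98, which is less than 101.
So some day of the week holds at least ⌈101/7⌉ = 15 visitors.

15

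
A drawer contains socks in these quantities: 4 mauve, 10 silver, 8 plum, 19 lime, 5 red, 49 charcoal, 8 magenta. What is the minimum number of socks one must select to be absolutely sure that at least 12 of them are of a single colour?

58

Put each drawn sock into a box by colour. The largest draw with every box below 12 takes min(count, 11) from each colour; colours with fewer than 11 contribute all they have.
Σ min(cᵢ, 11) = 4 + 10 + 8 + 11 + 5 + 11 + 8 = 57.
Draw number 57 + 1 = 58 must push one box to 12.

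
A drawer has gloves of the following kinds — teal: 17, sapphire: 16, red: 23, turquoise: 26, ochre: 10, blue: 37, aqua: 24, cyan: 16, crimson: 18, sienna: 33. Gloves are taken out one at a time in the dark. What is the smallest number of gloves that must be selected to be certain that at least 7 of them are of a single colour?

61

Pigeonhole: put each drawn glove into a box by colour. The largest draw with every box below 7 takes min(count, 6) from each colour.
Σ min(cᵢ, 6) = 6 + 6 + 6 + 6 + 6 + 6 + 6 + 6 + 6 + 6 = 60.
Draw number 60 + 1 = 61 must push one box to 7.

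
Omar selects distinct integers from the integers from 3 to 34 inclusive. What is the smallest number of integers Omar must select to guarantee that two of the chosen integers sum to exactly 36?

18

Two chosen integers sum to 36 exactly when both halves of some pair {x, 36−x} with 3 ≤ x ≤ 36−x ≤ 33 are chosen — 15 such pairs.
The remaining 2 elements (those with no distinct partner in range) can never complete a 36-sum, so the worst case takes all of them and one from each pair: 2 + 15 = 17.
By pigeonhole, the 18th integer has to be the second member of some pair, so 17 + 1 = 18.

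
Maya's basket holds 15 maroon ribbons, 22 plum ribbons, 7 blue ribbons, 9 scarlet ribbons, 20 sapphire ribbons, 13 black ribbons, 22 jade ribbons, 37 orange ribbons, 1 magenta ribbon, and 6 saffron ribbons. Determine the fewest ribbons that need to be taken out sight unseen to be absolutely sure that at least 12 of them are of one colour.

90

An adversary could hand out at most 11 ribbons per colour (4 colours run out sooner): 11 + 11 + 7 + 9 + 11 + 11 + 11 + 11 + 1 + 6 = 89 ribbons and still no colour has 12.
One more ribbon lands in a colour already at 11, so 90 draws are enough and 89 are not.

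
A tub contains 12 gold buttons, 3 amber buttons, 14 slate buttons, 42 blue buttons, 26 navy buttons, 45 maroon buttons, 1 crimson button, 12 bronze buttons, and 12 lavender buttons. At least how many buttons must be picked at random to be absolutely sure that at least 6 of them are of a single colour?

40

An adversary could hand out at most 5 buttons per colour (amber, crimson run out sooner): 5 + 3 + 5 + 5 + 5 + 5 + 1 + 5 + 5 = 39 buttons and still no colour has 6.
One more button lands in a colour already at 5, so 40 draws are enough and 39 are not.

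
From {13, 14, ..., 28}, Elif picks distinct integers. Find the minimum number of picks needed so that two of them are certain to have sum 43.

Group the elements by complementary pair {x, 43−x}: {15,28}, {16,27}, {17,26}, …, giving 7 two-element pairs and 2 integers whose partner 43−x falls outside [13,28].
Pigeonhole: treating each of those 9 groups as a pigeonhole, one can pick one integer per group — 9 integers — with no two summing to 43.
The 10th integer lands in an occupied pair, forcing a sum of 43.

10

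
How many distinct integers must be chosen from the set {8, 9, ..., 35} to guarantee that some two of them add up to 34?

Group the elements by complementary pair {x, 34−x}: {8,26}, {9,25}, {10,24}, …, giving 9 two-element pairs, the single value 17 (it cannot pair with itself since the integers are distinct), and 9 integers whose partner 34−x falls outside [8,35].
By pigeonhole, treating each of those 19 groups as a pigeonhole, one can pick one integer per group — 19 integers — with no two summing to 34.
The 20th integer lands in an occupied pair, forcing a sum of 34.

20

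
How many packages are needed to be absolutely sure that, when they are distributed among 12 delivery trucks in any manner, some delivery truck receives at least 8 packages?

85

With 84 packages one could put exactly 7 in each of the 12 delivery trucks, and no delivery truck would reach 8.
By pigeonhole, one more package must land in a delivery truck that already has 7, giving it 8.
So 12 × 7 + 1 = 85 packages are required.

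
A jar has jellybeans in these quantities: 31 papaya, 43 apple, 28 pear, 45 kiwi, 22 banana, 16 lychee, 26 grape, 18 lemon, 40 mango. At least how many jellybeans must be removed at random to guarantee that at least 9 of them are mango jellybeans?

238

In the worst case for collecting mango jellybeans, every non-mango jellybean comes out first.
There are 31 + 43 + 28 + 45 + 22 + 16 + 26 + 18 = 229 non-mango jellybeans altogether.
After those, each further jellybean must be mango, so 229 + 9 = 238 draws guarantee 9 mango jellybeans.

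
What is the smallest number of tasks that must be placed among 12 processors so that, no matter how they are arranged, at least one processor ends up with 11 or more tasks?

121

With 120 tasks one could put exactly 10 in each of the 12 processors, and no processor would reach 11.
Pigeonhole: one more task must land in a processor that already has 10, giving it 11.
So 12 × 10 + 1 = 121 tasks are required.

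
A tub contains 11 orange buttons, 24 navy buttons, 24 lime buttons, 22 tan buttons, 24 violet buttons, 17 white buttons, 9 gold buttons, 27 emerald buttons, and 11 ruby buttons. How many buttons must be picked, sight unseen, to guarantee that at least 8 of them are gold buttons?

168

In the worst case for collecting gold buttons, every non-gold button comes out first.
There are 11 + 24 + 24 + 22 + 24 + 17 + 27 + 11 = 160 non-gold buttons altogether.
After those, each further button must be gold, so 160 + 8 = 168 draws guarantee 8 gold buttons.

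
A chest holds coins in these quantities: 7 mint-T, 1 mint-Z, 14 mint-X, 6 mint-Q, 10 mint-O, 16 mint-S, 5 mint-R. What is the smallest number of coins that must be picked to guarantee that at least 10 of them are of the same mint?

47

An adversary could hand out at most 9 coins per mint (4 mints run out sooner): 7 + 1 + 9 + 6 + 9 + 9 + 5 = 46 coins and still no mint has 10.
By pigeonhole, one more coin lands in a mint already at 9, so 47 draws are enough and 46 are not.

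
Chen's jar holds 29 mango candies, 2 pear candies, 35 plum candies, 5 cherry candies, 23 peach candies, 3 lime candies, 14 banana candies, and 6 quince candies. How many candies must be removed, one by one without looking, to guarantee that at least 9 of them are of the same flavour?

Pigeonhole: the 8 flavours are the holes; the candies drawn are the pigeons.
To avoid 9 of any one flavour, the worst case takes at most 8 of each flavour, or every candy of a flavour that has fewer than 8.
That gives 8 + 2 + 8 + 5 + 8 + 3 + 8 + 6 = 48 candies with no flavour reaching 9.
The next candy forces some flavour to 9, so 48 + 1 = 49.

49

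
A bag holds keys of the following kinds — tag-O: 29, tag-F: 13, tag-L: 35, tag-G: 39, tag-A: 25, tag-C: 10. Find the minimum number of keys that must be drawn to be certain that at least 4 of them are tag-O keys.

126

In the worst case for collecting tag-O keys, every non-tag-O key comes out first.
There are 13 + 35 + 39 + 25 + 10 = 122 non-tag-O keys altogether.
After those, each further key must be tag-O, so 122 + 4 = 126 draws guarantee 4 tag-O keys.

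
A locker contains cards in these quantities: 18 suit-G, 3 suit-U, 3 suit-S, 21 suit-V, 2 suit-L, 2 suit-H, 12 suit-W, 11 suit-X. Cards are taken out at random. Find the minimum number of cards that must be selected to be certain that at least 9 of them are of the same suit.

43

An adversary could hand out at most 8 cards per suit (4 suits run out sooner): 8 + 3 + 3 + 8 + 2 + 2 + 8 + 8 = 42 cards and still no suit has 9.
By pigeonhole, one more card lands in a suit already at 8, so 43 draws are enough and 42 are not.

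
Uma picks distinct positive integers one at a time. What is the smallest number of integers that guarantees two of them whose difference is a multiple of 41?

Integers whose pairwise differences are multiples of 41 are exactly those sharing a remainder mod 41. The 41 residue classes mod 41 are the pigeonholes.
With 41 integers one could put 1 in each residue class and have no class reach 2.
The 42nd integer pushes some class to 2, so 41·1 + 1 = 42.

42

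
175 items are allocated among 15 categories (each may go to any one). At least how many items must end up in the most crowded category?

12

Pigeonhole: the 15 categories are the holes and the 175 items are the pigeons.
If every category held at most 11 items, the total would be at most 15 × 11 = 165, which is less than 175.
So some category holds at least ⌈175/15⌉ = 12 items.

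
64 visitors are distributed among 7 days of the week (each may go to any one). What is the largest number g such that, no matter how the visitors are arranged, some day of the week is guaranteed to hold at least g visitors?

10

The 7 days of the week are the holes and the 64 visitors are the pigeons.
If every day of the week held at most 9 visitors, the total would be at most 7 × 9 = 63, which is less than 64.
So some day of the week holds at least ⌈64/7⌉ = 10 visitors.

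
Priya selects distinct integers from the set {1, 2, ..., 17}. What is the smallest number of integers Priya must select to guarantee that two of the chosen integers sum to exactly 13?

Group the elements by complementary pair {x, 13−x}: {1,12}, {2,11}, {3,10}, …, giving 6 two-element pairs and 5 integers whose partner 13−x falls outside [1,17].
By pigeonhole, treating each of those 11 groups as a pigeonhole, one can pick one integer per group — 11 integers — with no two summing to 13.
The 12th integer lands in an occupied pair, forcing a sum of 13.

12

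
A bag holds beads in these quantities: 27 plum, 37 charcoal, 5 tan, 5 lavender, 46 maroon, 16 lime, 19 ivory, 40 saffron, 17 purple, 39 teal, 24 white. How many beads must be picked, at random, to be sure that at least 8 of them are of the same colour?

An adversary could hand out at most 7 beads per colour (tan, lavender run out sooner): 7 + 7 + 5 + 5 + 7 + 7 + 7 + 7 + 7 + 7 + 7 = 73 beads and still no colour has 8.
By pigeonhole, one more bead lands in a colour already at 7, so 74 draws are enough and 73 are not.

74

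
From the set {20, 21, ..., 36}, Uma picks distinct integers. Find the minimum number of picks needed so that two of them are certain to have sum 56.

10

Group the elements by complementary pair {x, 56−x}: {20,36}, {21,35}, {22,34}, …, giving 8 two-element pairs and the single value 28 (it cannot pair with itself since the integers are distinct).
Pigeonhole: treating each of those 9 groups as a pigeonhole, one can pick one integer per group — 9 integers — with no two summing to 56.
The 10th integer lands in an occupied pair, forcing a sum of 56.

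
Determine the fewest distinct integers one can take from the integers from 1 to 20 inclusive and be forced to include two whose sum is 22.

Group the elements by complementary pair {x, 22−x}: {2,20}, {3,19}, {4,18}, …, giving 9 two-element pairs; the single value 11 (it cannot pair with itself since the integers are distinct); and 1 integer whose partner 22−x falls outside [1,20].
By the pigeonhole principle, treating each of those 11 groups as a pigeonhole, one can pick one integer per group — 11 integers — with no two summing to 22.
The 12th integer lands in an occupied pair, forcing a sum of 22.

12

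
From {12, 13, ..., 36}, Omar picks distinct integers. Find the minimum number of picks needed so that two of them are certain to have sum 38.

Group the elements by complementary pair {x, 38−x}: {12,26}, {13,25}, {14,24}, …, giving 7 two-element pairs, the single value 19 (it cannot pair with itself since the integers are distinct), and 10 integers whose partner 38−x falls outside [12,36].
Treating each of those 18 groups as a pigeonhole, one can pick one integer per group — 18 integers — with no two summing to 38.
The 19th integer lands in an occupied pair, forcing a sum of 38.

19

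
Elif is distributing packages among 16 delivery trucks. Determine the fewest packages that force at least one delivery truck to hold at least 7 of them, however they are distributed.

With 96 packages one could put exactly 6 in each of the 16 delivery trucks, and no delivery truck would reach 7.
One more package must land in a delivery truck that already has 6, giving it 7.
So 16 × 6 + 1 = 97 packages are required.

97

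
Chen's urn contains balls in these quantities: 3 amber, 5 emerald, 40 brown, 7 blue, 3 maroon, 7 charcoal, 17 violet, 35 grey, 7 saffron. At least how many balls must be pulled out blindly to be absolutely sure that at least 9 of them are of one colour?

By pigeonhole, put each drawn ball into a box by colour. The largest draw with every box below 9 takes min(count, 8) from each colour; colours with fewer than 8 contribute all they have.
Σ min(cᵢ, 8) = 3 + 5 + 8 + 7 + 3 + 7 + 8 + 8 + 7 = 56.
Draw number 56 + 1 = 57 must push one box to 9.

57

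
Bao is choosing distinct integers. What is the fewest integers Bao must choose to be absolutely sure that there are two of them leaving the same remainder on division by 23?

24

By the pigeonhole principle, the 23 residue classes mod 23 are the pigeonholes.
With 23 integers one could put 1 in each residue class and have no class reach 2.
The 24th integer pushes some class to 2, so 23·1 + 1 = 24.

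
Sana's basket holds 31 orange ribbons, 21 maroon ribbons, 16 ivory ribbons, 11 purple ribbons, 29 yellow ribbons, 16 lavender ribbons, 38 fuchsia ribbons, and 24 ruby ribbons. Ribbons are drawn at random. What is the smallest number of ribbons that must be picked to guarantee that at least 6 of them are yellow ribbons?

163

In the worst case for collecting yellow ribbons, every non-yellow ribbon comes out first.
There are 31 + 21 + 16 + 11 + 16 + 38 + 24 = 157 non-yellow ribbons altogether.
After those, each further ribbon must be yellow, so 157 + 6 = 163 draws guarantee 6 yellow ribbons.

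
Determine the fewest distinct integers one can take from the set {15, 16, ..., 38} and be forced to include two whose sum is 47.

Group the elements by complementary pair {x, 47−x}: {15,32}, {16,31}, {17,30}, …, giving 9 two-element pairs and 6 integers whose partner 47−x falls outside [15,38].
Treating each of those 15 groups as a pigeonhole, one can pick one integer per group — 15 integers — with no two summing to 47.
The 16th integer lands in an occupied pair, forcing a sum of 47.

16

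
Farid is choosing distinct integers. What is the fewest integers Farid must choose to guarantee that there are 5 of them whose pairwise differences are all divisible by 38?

153

Integers whose pairwise differences are multiples of 38 are exactly those sharing a remainder mod 38. By the pigeonhole principle, the 38 residue classes mod 38 are the pigeonholes.
With 152 integers one could put 4 in each residue class and have no class reach 5.
The 153rd integer pushes some class to 5, so 38·4 + 1 = 153.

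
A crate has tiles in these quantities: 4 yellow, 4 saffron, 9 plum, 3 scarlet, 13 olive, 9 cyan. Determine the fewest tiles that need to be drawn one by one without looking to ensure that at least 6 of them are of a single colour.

Pigeonhole: the 6 colours are the holes; the tiles drawn are the pigeons.
To avoid 6 of any one colour, the worst case takes at most 5 of each colour, or every tile of a colour that has fewer than 5.
That gives 4 + 4 + 5 + 3 + 5 + 5 = 26 tiles with no colour reaching 6.
The next tile forces some colour to 6, so 26 + 1 = 27.

27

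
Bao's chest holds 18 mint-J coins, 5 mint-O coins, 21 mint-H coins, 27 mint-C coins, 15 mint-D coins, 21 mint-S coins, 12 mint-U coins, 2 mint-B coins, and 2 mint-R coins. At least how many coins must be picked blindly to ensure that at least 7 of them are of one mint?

46

The 9 mints are the holes; the coins drawn are the pigeons.
To avoid 7 of any one mint, the worst case takes at most 6 of each mint, or every coin of a mint that has fewer than 6.
That gives 6 + 5 + 6 + 6 + 6 + 6 + 6 + 2 + 2 = 45 coins with no mint reaching 7.
The next coin forces some mint to 7, so 45 + 1 = 46.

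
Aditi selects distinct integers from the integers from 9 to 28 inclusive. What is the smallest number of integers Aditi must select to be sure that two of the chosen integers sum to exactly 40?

13

A set avoiding the sum 40 can contain at most one of each pair {x, 40−x}, plus the 4 elements whose complement lies outside the range or equal to its own complement.
The integers 9, …, 20 (12 of them) are such a set: any two sum to at least 9+10 = 19 and at most 19+20 = 39 < 40.
By the pigeonhole principle, any 13th integer completes one of the 8 pairs, so 13 choices force a sum of 40.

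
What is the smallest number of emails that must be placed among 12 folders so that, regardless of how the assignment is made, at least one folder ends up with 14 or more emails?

157

With 156 emails one could put exactly 13 in each of the 12 folders, and no folder would reach 14.
One more email must land in a folder that already has 13, giving it 14.
So 12 × 13 + 1 = 157 emails are required.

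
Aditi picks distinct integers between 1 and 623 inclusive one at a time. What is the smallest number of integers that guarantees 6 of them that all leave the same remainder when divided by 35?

Pigeonhole: the 35 residue classes mod 35 are the pigeonholes.
With 175 integers one could put 5 in each residue class and have no class reach 6.
The 176th integer pushes some class to 6, so 35·5 + 1 = 176.

176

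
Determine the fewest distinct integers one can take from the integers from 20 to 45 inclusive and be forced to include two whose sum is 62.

16

Two chosen integers sum to 62 exactly when both halves of some pair {x, 62−x} with 20 ≤ x ≤ 62−x ≤ 42 are chosen — 11 such pairs.
The remaining 4 elements (those with no distinct partner in range) can never complete a 62-sum, so the worst case takes all of them and one from each pair: 4 + 11 = 15.
By pigeonhole, the 16th integer has to be the second member of some pair, so 15 + 1 = 16.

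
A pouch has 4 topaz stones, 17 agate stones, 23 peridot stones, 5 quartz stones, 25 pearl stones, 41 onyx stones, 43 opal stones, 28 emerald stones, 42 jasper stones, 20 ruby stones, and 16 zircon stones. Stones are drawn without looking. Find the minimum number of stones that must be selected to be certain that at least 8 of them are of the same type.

Pigeonhole: the 11 types are the holes; the stones drawn are the pigeons.
To avoid 8 of any one type, the worst case takes at most 7 of each type, or every stone of a type that has fewer than 7.
That gives 4 + 7 + 7 + 5 + 7 + 7 + 7 + 7 + 7 + 7 + 7 = 72 stones with no type reaching 8.
The next stone forces some type to 8, so 72 + 1 = 73.

73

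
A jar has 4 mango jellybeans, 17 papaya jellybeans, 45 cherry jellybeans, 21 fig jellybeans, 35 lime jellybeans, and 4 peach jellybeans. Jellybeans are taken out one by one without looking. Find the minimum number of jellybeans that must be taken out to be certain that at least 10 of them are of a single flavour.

45

An adversary could hand out at most 9 jellybeans per flavour (mango, peach run out sooner): 4 + 9 + 9 + 9 + 9 + 4 = 44 jellybeans and still no flavour has 10.
One more jellybean lands in a flavour already at 9, so 45 draws are enough and 44 are not.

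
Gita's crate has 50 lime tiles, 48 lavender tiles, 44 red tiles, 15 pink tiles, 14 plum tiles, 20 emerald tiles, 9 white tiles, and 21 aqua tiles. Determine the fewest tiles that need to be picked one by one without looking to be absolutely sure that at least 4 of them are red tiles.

181

In the worst case for collecting red tiles, every non-red tile comes out first.
There are 50 + 48 + 15 + 14 + 20 + 9 + 21 = 177 non-red tiles altogether.
After those, each further tile must be red, so 177 + 4 = 181 draws guarantee 4 red tiles.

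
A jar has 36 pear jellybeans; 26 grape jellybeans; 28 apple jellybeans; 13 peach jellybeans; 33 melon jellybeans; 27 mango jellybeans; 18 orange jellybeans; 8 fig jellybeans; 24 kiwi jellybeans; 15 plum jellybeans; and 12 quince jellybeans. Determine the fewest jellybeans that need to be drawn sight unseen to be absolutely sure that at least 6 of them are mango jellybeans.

219

In the worst case for collecting mango jellybeans, every non-mango jellybean comes out first.
There are 36 + 26 + 28 + 13 + 33 + 18 + 8 + 24 + 15 + 12 = 213 non-mango jellybeans altogether.
After those, each further jellybean must be mango, so 213 + 6 = 219 draws guarantee 6 mango jellybeans.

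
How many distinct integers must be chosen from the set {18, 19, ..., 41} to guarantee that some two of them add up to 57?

14

A set avoiding the sum 57 can contain at most one of each pair {x, 57−x}, plus the 2 elements whose complement lies outside the range.
The integers 29, …, 41 (13 of them) are such a set: any two sum to at least 29+30 = 59 > 57.
By pigeonhole, any 14th integer completes one of the 11 pairs, so 14 choices force a sum of 57.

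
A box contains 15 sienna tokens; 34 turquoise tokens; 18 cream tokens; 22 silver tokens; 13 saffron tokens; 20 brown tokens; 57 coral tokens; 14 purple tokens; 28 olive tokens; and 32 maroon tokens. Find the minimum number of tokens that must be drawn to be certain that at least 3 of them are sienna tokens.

In the worst case for collecting sienna tokens, every non-sienna token comes out first.
There are 34 + 18 + 22 + 13 + 20 + 57 + 14 + 28 + 32 = 238 non-sienna tokens altogether.
After those, each further token must be sienna, so 238 + 3 = 241 draws guarantee 3 sienna tokens.

241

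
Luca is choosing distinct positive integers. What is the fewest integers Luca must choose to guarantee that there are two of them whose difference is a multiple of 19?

Integers whose pairwise differences are multiples of 19 are exactly those sharing a remainder mod 19. The 19 residue classes mod 19 are the pigeonholes.
With 19 integers one could put 1 in each residue class and have no class reach 2.
The 20th integer pushes some class to 2, so 19·1 + 1 = 20.

20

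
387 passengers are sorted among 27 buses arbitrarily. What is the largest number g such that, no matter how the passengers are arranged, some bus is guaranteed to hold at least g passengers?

The 27 buses are the holes and the 387 passengers are the pigeons.
If every bus held at most 14 passengers, the total would be at most 27 × 14 = 378, which is less than 387.
So some bus holds at least ⌈387/27⌉ = 15 passengers.

15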